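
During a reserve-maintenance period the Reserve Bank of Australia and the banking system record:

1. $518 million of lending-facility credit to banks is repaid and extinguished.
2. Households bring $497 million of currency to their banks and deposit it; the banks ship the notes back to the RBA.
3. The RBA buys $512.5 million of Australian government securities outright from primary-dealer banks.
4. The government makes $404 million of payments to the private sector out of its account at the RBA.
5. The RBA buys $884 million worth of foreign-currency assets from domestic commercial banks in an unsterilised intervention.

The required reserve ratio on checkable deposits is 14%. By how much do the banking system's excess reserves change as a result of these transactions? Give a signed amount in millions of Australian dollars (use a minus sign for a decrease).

+$1653.36 million

Discount-window repayment $518 million: reserves −$518M, deposits 0.
Currency deposit $497 million: reserves +$497M, deposits +$497M.
OMO purchase (from banks) $512.5 million: reserves +$512.5M, deposits 0.
Government spending $404 million: reserves +$404M, deposits +$404M.
FX purchase $884 million: reserves +$884M, deposits 0.
Totals: Δreserves = +$1779.5M, Δdeposits = +$901M.
Δrequired reserves = 14% × +$901M = +$126.14M.
Δexcess reserves = Δreserves − Δrequired = +$1779.5M − (+$126.14M) = +$1653.36 million.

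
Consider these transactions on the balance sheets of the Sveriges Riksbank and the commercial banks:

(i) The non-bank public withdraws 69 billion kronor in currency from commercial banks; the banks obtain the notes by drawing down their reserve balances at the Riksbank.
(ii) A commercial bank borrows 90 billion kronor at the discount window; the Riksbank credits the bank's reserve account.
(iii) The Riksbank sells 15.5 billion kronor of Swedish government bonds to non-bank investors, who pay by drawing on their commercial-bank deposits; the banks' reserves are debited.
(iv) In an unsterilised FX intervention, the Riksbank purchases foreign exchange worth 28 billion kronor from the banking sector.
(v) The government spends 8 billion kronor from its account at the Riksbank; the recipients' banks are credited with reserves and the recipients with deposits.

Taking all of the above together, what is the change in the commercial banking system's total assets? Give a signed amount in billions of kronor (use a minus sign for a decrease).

Currency withdrawal 69 billion kronor: bank balance sheets shrink → −69B.
Discount-window loan 90 billion kronor: bank balance sheets expand → +90B.
Asset sale (to non-banks) 15.5 billion kronor: bank balance sheets shrink → −15.5B.
FX purchase 28 billion kronor: just an asset swap on bank balance sheets → 0.
Government spending 8 billion kronor: bank balance sheets expand → +8B.
Net: −69 + 90 − 15.5 + 0 + 8 = +13.5 billion.

+13.5 billion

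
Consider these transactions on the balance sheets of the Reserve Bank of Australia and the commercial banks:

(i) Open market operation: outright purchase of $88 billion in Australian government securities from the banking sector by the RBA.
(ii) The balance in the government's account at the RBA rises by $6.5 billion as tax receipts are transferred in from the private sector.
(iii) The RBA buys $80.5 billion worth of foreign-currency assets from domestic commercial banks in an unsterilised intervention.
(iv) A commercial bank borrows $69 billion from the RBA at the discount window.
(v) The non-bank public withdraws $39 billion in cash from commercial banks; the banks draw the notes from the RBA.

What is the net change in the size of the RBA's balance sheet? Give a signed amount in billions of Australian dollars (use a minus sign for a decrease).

+$237.5 billion

OMO purchase (from banks) $88 billion: an RBA asset is acquired → +$88B.
Government account inflow $6.5 billion: only the composition of liabilities changes → 0.
FX purchase $80.5 billion: an RBA asset is acquired → +$80.5B.
Discount-window loan $69 billion: an RBA asset is acquired → +$69B.
Currency withdrawal $39 billion: only the composition of liabilities changes → 0.
Net: 88 + 0 + 80.5 + 69 + 0 = +$237.5 billion.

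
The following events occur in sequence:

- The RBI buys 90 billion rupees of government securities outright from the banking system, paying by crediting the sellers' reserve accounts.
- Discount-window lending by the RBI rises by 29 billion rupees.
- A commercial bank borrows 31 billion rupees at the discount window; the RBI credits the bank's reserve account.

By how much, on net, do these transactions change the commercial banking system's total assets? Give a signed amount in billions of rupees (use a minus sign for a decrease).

+60 billion

RBI balance sheet:
  Assets:      Securities +90B, Loans to banks +60B
  Liabilities: Bank reserves +150B
Commercial banking system:
  Assets:      Reserves at CB +150B, Securities −90B
  Liabilities: Borrowings from CB +60B
Change in total bank assets = +60 billion.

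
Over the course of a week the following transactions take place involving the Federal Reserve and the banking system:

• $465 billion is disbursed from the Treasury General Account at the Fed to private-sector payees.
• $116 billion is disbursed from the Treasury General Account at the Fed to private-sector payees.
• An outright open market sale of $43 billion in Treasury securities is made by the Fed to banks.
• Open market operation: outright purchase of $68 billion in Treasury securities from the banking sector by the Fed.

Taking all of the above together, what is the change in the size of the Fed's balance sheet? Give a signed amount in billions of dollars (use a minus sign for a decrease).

Fed balance sheet:
  Assets:      Securities +$25B
  Liabilities: Bank reserves +$606B, Government deposits −$581B
Commercial banking system:
  Assets:      Reserves at CB +$606B, Securities −$25B
  Liabilities: Checkable deposits +$581B
Change in total Fed assets = +$25 billion.

+$25 billion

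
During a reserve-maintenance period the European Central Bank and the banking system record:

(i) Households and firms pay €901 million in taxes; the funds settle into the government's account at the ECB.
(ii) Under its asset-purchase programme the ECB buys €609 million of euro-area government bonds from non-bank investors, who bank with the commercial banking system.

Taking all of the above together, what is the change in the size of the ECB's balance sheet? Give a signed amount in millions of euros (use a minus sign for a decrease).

ECB balance sheet:
  Assets:      Securities +€609M
  Liabilities: Bank reserves −€292M, Government deposits +€901M
Change in total ECB assets = +€609 million.

+€609 million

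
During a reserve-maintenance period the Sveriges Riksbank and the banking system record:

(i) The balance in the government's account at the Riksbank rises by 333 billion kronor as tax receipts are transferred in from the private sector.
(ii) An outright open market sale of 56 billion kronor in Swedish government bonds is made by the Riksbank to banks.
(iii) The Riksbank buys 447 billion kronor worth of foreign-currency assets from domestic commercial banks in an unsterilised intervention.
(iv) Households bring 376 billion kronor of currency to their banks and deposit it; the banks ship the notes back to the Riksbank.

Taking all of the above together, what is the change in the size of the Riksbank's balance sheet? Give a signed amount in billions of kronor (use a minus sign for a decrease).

Government account inflow 333 billion kronor: only the composition of liabilities changes → 0.
OMO sale (to banks) 56 billion kronor: a Riksbank asset is shed → −56B.
FX purchase 447 billion kronor: a Riksbank asset is acquired → +447B.
Currency deposit 376 billion kronor: only the composition of liabilities changes → 0.
Net: 0 − 56 + 447 + 0 = +391 billion.

+391 billion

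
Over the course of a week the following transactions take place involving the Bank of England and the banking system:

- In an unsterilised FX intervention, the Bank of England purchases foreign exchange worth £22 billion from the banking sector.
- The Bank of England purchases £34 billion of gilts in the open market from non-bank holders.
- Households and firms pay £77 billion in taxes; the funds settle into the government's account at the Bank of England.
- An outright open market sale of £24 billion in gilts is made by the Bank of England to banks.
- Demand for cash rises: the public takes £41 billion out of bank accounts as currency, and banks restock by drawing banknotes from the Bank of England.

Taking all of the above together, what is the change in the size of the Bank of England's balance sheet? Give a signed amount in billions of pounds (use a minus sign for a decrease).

Bank of England balance sheet:
  Assets:      Securities +£10B, Foreign assets +£22B
  Liabilities: Bank reserves −£86B, Currency in circulation +£41B, Government deposits +£77B
Commercial banking system:
  Assets:      Reserves at CB −£86B, Securities +£24B, Foreign assets −£22B
  Liabilities: Checkable deposits −£84B
Change in total Bank of England assets = +£32 billion.

+£32 billion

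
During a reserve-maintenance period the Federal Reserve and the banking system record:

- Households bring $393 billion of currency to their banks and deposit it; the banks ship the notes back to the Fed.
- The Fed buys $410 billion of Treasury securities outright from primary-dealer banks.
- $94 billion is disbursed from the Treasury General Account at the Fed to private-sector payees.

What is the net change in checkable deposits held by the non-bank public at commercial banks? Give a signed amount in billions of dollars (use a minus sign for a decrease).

+$487 billion

Fed balance sheet:
  Assets:      Securities +$410B
  Liabilities: Bank reserves +$897B, Currency in circulation −$393B, Government deposits −$94B
Commercial banking system:
  Assets:      Reserves at CB +$897B, Securities −$410B
  Liabilities: Checkable deposits +$487B
So the change in checkable deposits held by the non-bank public at commercial banks is +$487 billion.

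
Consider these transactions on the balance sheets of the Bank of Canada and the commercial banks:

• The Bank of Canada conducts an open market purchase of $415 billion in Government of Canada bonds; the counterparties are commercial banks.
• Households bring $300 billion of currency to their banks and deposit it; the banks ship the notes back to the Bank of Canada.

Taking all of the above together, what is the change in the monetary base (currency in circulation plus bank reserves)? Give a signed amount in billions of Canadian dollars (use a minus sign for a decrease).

OMO purchase (from banks) $415 billion: Bank of Canada balance sheet expands → +$415B.
Currency deposit $300 billion: just a shift between currency and reserves — both are base money → 0.
Net: 415 + 0 = +$415 billion.

+$415 billion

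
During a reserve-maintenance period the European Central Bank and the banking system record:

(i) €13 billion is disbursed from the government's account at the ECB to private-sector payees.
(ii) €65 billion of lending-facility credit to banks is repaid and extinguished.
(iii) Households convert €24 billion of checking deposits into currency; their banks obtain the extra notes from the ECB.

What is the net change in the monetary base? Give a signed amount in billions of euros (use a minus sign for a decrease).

-€52 billion

Government spending €13 billion: a non-base liability converts back to reserves → +€13B.
Discount-window repayment €65 billion: ECB balance sheet contracts → −€65B.
Currency withdrawal €24 billion: just a shift between currency and reserves — both are base money → 0.
Net: 13 − 65 + 0 = -€52 billion.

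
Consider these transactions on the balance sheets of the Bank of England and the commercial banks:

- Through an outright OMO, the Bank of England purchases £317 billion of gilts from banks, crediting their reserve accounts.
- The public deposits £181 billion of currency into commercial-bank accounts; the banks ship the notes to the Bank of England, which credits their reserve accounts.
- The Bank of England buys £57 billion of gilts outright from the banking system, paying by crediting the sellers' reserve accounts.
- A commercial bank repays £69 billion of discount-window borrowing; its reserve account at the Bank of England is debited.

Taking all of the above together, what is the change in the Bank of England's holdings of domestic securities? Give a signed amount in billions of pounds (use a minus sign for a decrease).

OMO purchase (from banks) £317 billion: securities added to the Bank of England's portfolio → +£317B.
Currency deposit £181 billion: the Bank of England's securities portfolio is untouched → 0.
OMO purchase (from banks) £57 billion: securities added to the Bank of England's portfolio → +£57B.
Discount-window repayment £69 billion: the Bank of England's securities portfolio is untouched → 0.
Net: 317 + 0 + 57 + 0 = +£374 billion.

+£374 billion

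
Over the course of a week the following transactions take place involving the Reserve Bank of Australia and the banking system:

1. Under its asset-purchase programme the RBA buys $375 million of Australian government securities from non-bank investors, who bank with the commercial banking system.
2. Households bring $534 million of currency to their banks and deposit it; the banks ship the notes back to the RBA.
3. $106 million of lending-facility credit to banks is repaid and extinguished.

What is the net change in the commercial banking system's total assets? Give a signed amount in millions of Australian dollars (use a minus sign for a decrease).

+$803 million

RBA balance sheet:
  Assets:      Securities +$375M, Loans to banks −$106M
  Liabilities: Bank reserves +$803M, Currency in circulation −$534M
Commercial banking system:
  Assets:      Reserves at CB +$803M
  Liabilities: Checkable deposits +$909M, Borrowings from CB −$106M
Change in total bank assets = +$803 million.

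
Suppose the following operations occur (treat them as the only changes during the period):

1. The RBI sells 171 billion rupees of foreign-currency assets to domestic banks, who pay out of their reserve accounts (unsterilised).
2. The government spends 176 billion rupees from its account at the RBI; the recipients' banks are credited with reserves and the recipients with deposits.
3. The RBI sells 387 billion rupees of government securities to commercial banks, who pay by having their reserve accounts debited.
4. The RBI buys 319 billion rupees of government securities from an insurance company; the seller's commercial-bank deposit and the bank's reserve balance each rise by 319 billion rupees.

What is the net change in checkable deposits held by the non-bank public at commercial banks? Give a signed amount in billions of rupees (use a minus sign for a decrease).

FX sale 171 billion rupees: the counterparty is a bank, so public deposits are unchanged → 0.
Government spending 176 billion rupees: non-bank counterparties' bank balances rise → +176B.
OMO sale (to banks) 387 billion rupees: the counterparty is a bank, so public deposits are unchanged → 0.
Asset purchase (from non-banks) 319 billion rupees: non-bank counterparties' bank balances rise → +319B.
Net: 0 + 176 + 0 + 319 = +495 billion.

+495 billion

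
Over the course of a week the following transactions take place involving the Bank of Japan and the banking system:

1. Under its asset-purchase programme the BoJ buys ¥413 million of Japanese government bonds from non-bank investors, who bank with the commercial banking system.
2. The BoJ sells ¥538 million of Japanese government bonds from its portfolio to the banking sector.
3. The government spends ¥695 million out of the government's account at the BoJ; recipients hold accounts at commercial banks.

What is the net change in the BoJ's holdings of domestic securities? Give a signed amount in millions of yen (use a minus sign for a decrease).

-¥125 million

BoJ balance sheet:
  Assets:      Securities −¥125M
  Liabilities: Bank reserves +¥570M, Government deposits −¥695M
Commercial banking system:
  Assets:      Reserves at CB +¥570M, Securities +¥538M
  Liabilities: Checkable deposits +¥1108M
So the change in the BoJ's holdings of domestic securities is -¥125 million.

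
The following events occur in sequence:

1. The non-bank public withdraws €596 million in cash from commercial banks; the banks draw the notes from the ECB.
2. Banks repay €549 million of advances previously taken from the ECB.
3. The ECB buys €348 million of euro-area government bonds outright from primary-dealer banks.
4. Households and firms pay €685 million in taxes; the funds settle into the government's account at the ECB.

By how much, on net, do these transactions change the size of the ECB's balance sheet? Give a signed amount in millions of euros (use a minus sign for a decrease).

-€201 million

Currency withdrawal €596 million: only the composition of liabilities changes → 0.
Discount-window repayment €549 million: an ECB asset is shed → −€549M.
OMO purchase (from banks) €348 million: an ECB asset is acquired → +€348M.
Government account inflow €685 million: only the composition of liabilities changes → 0.
Net: 0 − 549 + 348 + 0 = -€201 million.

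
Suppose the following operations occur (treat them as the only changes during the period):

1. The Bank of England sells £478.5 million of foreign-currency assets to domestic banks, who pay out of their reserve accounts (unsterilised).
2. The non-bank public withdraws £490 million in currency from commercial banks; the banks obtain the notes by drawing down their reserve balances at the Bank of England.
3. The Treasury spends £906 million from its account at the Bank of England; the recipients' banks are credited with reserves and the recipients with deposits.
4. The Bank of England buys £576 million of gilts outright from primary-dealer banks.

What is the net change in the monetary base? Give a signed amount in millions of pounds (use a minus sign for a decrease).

+£1003.5 million

Bank of England balance sheet:
  Assets:      Securities +£576M, Foreign assets −£478.5M
  Liabilities: Bank reserves +£513.5M, Currency in circulation +£490M, Government deposits −£906M
Monetary base = currency + reserves: +£490M + (+£513.5M) = +£1003.5 million.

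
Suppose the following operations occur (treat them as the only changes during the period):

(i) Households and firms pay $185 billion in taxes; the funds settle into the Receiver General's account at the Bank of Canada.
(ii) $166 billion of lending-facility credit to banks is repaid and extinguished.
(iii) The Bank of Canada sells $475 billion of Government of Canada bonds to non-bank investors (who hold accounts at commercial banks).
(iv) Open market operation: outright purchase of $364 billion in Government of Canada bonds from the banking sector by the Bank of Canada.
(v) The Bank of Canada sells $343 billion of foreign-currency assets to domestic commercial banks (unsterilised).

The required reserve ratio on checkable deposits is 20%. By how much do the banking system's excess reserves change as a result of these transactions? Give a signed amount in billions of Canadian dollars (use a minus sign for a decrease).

Government account inflow $185 billion: reserves −$185B, deposits −$185B.
Discount-window repayment $166 billion: reserves −$166B, deposits 0.
Asset sale (to non-banks) $475 billion: reserves −$475B, deposits −$475B.
OMO purchase (from banks) $364 billion: reserves +$364B, deposits 0.
FX sale $343 billion: reserves −$343B, deposits 0.
Totals: Δreserves = −$805B, Δdeposits = −$660B.
Δrequired reserves = 20% × −$660B = −$132B.
Δexcess reserves = Δreserves − Δrequired = −$805B − (−$132B) = -$673 billion.

-$673 billion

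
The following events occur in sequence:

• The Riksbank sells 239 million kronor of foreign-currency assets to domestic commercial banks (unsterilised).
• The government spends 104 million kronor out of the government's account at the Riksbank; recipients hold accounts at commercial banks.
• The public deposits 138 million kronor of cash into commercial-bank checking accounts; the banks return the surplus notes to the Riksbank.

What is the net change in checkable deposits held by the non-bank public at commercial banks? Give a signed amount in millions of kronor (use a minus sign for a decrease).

Riksbank balance sheet:
  Assets:      Foreign assets −239M
  Liabilities: Bank reserves +3M, Currency in circulation −138M, Government deposits −104M
Commercial banking system:
  Assets:      Reserves at CB +3M, Foreign assets +239M
  Liabilities: Checkable deposits +242M
So the change in checkable deposits held by the non-bank public at commercial banks is +242 million.

+242 million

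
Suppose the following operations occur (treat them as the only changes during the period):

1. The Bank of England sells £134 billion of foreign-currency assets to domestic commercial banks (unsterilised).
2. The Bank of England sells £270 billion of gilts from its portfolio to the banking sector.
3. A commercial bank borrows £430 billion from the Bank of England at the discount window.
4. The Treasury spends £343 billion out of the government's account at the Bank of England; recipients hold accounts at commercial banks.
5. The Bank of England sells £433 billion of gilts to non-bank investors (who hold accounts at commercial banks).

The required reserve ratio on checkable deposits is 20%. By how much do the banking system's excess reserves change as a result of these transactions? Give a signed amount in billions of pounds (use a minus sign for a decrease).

-£46 billion

FX sale £134 billion: reserves −£134B, deposits 0.
OMO sale (to banks) £270 billion: reserves −£270B, deposits 0.
Discount-window loan £430 billion: reserves +£430B, deposits 0.
Government spending £343 billion: reserves +£343B, deposits +£343B.
Asset sale (to non-banks) £433 billion: reserves −£433B, deposits −£433B.
Totals: Δreserves = −£64B, Δdeposits = −£90B.
Δrequired reserves = 20% × −£90B = −£18B.
Δexcess reserves = Δreserves − Δrequired = −£64B − (−£18B) = -£46 billion.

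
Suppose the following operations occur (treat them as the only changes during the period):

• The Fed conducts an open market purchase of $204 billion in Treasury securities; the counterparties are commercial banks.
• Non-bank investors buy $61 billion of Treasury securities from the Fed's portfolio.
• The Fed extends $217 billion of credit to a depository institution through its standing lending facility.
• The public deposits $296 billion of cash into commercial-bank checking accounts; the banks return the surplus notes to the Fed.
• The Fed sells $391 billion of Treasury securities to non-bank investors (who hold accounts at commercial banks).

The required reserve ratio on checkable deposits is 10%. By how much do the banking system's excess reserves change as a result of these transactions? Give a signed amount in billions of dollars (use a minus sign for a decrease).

OMO purchase (from banks) $204 billion: reserves +$204B, deposits 0.
Asset sale (to non-banks) $61 billion: reserves −$61B, deposits −$61B.
Discount-window loan $217 billion: reserves +$217B, deposits 0.
Currency deposit $296 billion: reserves +$296B, deposits +$296B.
Asset sale (to non-banks) $391 billion: reserves −$391B, deposits −$391B.
Totals: Δreserves = +$265B, Δdeposits = −$156B.
Δrequired reserves = 10% × −$156B = −$15.6B.
Δexcess reserves = Δreserves − Δrequired = +$265B − (−$15.6B) = +$280.6 billion.

+$280.6 billion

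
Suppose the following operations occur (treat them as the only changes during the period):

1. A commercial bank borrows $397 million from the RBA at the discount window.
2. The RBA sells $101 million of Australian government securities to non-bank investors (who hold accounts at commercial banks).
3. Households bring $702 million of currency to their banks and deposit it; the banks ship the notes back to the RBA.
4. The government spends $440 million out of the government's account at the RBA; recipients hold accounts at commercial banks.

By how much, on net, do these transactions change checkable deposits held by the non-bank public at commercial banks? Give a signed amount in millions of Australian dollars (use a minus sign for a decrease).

Discount-window loan $397 million: the counterparty is a bank, so public deposits are unchanged → 0.
Asset sale (to non-banks) $101 million: non-bank counterparties' bank balances fall → −$101M.
Currency deposit $702 million: non-bank counterparties' bank balances rise → +$702M.
Government spending $440 million: non-bank counterparties' bank balances rise → +$440M.
Net: 0 − 101 + 702 + 440 = +$1041 million.

+$1041 million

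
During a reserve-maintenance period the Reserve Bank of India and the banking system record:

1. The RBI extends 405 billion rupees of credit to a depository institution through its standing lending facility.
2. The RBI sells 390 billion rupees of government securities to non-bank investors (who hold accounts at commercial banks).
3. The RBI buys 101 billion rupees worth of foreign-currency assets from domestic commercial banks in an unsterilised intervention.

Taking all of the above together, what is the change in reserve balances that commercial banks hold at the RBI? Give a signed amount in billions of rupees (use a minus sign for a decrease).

+116 billion

Discount-window loan 405 billion rupees: the loan is credited to the bank's reserve account → +405B.
Asset sale (to non-banks) 390 billion rupees: the non-bank buyers' banks settle from reserves → −390B.
FX purchase 101 billion rupees: the RBI pays by crediting reserve accounts → +101B.
Net: 405 − 390 + 101 = +116 billion.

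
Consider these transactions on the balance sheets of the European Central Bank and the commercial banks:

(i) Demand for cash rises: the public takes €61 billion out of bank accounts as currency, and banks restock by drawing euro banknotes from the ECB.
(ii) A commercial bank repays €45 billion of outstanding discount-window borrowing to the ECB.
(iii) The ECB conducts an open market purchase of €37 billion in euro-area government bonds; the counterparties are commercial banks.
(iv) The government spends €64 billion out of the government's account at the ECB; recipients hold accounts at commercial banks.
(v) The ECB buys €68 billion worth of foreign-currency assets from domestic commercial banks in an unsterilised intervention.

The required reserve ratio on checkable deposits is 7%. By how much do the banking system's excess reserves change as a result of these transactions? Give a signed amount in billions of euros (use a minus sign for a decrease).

Currency withdrawal €61 billion: reserves −€61B, deposits −€61B.
Discount-window repayment €45 billion: reserves −€45B, deposits 0.
OMO purchase (from banks) €37 billion: reserves +€37B, deposits 0.
Government spending €64 billion: reserves +€64B, deposits +€64B.
FX purchase €68 billion: reserves +€68B, deposits 0.
Totals: Δreserves = +€63B, Δdeposits = +€3B.
Δrequired reserves = 7% × +€3B = +€0.21B.
Δexcess reserves = Δreserves − Δrequired = +€63B − (+€0.21B) = +€62.79 billion.

+€62.79 billion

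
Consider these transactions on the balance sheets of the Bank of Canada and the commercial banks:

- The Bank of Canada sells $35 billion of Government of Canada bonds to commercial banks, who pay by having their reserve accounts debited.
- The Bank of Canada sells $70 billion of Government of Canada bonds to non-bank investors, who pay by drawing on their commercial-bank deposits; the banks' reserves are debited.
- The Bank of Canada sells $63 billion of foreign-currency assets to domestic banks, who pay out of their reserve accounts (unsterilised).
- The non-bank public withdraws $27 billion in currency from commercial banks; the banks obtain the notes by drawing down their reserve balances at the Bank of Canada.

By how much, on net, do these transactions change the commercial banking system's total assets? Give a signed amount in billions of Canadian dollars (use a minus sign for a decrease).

OMO sale (to banks) $35 billion: just an asset swap on bank balance sheets → 0.
Asset sale (to non-banks) $70 billion: bank balance sheets shrink → −$70B.
FX sale $63 billion: just an asset swap on bank balance sheets → 0.
Currency withdrawal $27 billion: bank balance sheets shrink → −$27B.
Net: 0 − 70 + 0 − 27 = -$97 billion.

-$97 billion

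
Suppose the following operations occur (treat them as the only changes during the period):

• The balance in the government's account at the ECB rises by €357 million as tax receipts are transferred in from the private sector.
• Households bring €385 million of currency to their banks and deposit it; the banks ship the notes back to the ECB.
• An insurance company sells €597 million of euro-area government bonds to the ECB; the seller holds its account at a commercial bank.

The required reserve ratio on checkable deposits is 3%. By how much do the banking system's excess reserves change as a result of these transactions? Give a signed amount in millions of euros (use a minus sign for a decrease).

Government account inflow €357 million: reserves −€357M, deposits −€357M.
Currency deposit €385 million: reserves +€385M, deposits +€385M.
Asset purchase (from non-banks) €597 million: reserves +€597M, deposits +€597M.
Totals: Δreserves = +€625M, Δdeposits = +€625M.
Δrequired reserves = 3% × +€625M = +€18.75M.
Δexcess reserves = Δreserves − Δrequired = +€625M − (+€18.75M) = +€606.25 million.

+€606.25 million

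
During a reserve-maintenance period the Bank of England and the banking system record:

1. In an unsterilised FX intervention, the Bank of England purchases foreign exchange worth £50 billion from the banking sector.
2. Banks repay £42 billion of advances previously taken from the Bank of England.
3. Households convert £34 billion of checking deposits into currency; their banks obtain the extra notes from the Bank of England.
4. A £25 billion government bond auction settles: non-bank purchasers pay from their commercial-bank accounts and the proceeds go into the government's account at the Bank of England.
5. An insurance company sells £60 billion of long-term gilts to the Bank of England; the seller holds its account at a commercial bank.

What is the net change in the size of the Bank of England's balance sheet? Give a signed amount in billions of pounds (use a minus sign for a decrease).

+£68 billion

Bank of England balance sheet:
  Assets:      Securities +£60B, Loans to banks −£42B, Foreign assets +£50B
  Liabilities: Bank reserves +£9B, Currency in circulation +£34B, Government deposits +£25B
Commercial banking system:
  Assets:      Reserves at CB +£9B, Foreign assets −£50B
  Liabilities: Checkable deposits +£1B, Borrowings from CB −£42B
Change in total Bank of England assets = +£68 billion.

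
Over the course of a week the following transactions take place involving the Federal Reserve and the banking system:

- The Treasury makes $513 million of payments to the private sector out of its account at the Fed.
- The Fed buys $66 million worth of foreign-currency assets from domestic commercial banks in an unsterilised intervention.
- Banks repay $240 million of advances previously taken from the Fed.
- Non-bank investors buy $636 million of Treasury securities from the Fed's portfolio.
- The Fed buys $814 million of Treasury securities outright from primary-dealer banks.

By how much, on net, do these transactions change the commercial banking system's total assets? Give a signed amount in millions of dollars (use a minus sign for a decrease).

-$363 million

Government spending $513 million: bank balance sheets expand → +$513M.
FX purchase $66 million: just an asset swap on bank balance sheets → 0.
Discount-window repayment $240 million: bank balance sheets shrink → −$240M.
Asset sale (to non-banks) $636 million: bank balance sheets shrink → −$636M.
OMO purchase (from banks) $814 million: just an asset swap on bank balance sheets → 0.
Net: 513 + 0 − 240 − 636 + 0 = -$363 million.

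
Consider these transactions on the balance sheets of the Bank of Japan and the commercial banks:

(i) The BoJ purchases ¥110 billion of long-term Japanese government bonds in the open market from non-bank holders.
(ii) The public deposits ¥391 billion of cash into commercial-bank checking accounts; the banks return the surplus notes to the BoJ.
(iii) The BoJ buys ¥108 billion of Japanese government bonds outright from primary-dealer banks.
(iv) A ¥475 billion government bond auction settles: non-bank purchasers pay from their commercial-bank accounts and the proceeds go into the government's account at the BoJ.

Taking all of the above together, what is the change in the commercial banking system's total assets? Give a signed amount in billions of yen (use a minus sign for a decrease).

Asset purchase (from non-banks) ¥110 billion: bank balance sheets expand → +¥110B.
Currency deposit ¥391 billion: bank balance sheets expand → +¥391B.
OMO purchase (from banks) ¥108 billion: just an asset swap on bank balance sheets → 0.
Government account inflow ¥475 billion: bank balance sheets shrink → −¥475B.
Net: 110 + 391 + 0 − 475 = +¥26 billion.

+¥26 billion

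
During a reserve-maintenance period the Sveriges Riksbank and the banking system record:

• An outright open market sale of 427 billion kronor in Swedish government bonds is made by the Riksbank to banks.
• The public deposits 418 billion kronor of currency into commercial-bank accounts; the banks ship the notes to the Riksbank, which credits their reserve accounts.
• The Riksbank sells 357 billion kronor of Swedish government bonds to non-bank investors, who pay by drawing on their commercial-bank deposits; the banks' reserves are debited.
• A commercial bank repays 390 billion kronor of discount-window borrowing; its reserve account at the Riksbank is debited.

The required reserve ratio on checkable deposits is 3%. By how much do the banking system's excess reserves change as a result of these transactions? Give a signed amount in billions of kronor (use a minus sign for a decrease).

OMO sale (to banks) 427 billion kronor: reserves −427B, deposits 0.
Currency deposit 418 billion kronor: reserves +418B, deposits +418B.
Asset sale (to non-banks) 357 billion kronor: reserves −357B, deposits −357B.
Discount-window repayment 390 billion kronor: reserves −390B, deposits 0.
Totals: Δreserves = −756B, Δdeposits = +61B.
Δrequired reserves = 3% × +61B = +1.83B.
Δexcess reserves = Δreserves − Δrequired = −756B − (+1.83B) = -757.83 billion.

-757.83 billion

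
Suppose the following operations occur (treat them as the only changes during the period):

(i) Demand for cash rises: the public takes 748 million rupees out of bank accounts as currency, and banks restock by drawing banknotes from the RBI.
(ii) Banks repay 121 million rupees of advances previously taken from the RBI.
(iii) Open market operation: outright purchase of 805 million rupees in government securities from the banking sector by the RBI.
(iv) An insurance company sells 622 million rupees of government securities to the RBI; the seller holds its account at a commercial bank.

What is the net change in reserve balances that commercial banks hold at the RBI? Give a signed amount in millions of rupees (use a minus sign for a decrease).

Currency withdrawal 748 million rupees: banks swap reserves for currency → −748M.
Discount-window repayment 121 million rupees: repayment is debited from reserves → −121M.
OMO purchase (from banks) 805 million rupees: the RBI pays by crediting reserve accounts → +805M.
Asset purchase (from non-banks) 622 million rupees: the RBI pays by crediting reserve accounts → +622M.
Net: −748 − 121 + 805 + 622 = +558 million.

+558 million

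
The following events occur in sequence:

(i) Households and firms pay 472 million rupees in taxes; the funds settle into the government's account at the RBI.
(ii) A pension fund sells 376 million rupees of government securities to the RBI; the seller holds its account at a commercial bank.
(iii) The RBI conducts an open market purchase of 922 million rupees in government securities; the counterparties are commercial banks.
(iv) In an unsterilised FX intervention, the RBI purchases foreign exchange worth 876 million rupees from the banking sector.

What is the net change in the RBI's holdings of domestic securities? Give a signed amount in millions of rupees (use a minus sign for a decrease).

Government account inflow 472 million rupees: the RBI's securities portfolio is untouched → 0.
Asset purchase (from non-banks) 376 million rupees: securities added to the RBI's portfolio → +376M.
OMO purchase (from banks) 922 million rupees: securities added to the RBI's portfolio → +922M.
FX purchase 876 million rupees: the RBI's securities portfolio is untouched → 0.
Net: 0 + 376 + 922 + 0 = +1298 million.

+1298 million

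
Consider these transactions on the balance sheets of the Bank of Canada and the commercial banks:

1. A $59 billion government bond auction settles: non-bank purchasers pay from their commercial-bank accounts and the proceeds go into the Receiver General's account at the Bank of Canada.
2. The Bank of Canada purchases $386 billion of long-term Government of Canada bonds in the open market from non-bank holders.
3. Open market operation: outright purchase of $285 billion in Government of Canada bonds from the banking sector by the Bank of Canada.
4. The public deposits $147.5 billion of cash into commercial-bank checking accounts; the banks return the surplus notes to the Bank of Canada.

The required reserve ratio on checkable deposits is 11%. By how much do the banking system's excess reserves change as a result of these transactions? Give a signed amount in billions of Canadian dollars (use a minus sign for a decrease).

+$707.305 billion

Government account inflow $59 billion: reserves −$59B, deposits −$59B.
Asset purchase (from non-banks) $386 billion: reserves +$386B, deposits +$386B.
OMO purchase (from banks) $285 billion: reserves +$285B, deposits 0.
Currency deposit $147.5 billion: reserves +$147.5B, deposits +$147.5B.
Totals: Δreserves = +$759.5B, Δdeposits = +$474.5B.
Δrequired reserves = 11% × +$474.5B = +$52.195B.
Δexcess reserves = Δreserves − Δrequired = +$759.5B − (+$52.195B) = +$707.305 billion.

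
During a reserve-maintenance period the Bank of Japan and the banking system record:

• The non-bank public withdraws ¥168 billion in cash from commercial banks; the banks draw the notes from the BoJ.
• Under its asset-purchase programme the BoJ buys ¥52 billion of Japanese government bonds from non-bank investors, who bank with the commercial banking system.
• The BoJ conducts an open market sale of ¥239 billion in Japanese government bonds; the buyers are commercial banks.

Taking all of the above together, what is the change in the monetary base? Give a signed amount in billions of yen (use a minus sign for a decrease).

-¥187 billion

Currency withdrawal ¥168 billion: just a shift between currency and reserves — both are base money → 0.
Asset purchase (from non-banks) ¥52 billion: BoJ balance sheet expands → +¥52B.
OMO sale (to banks) ¥239 billion: BoJ balance sheet contracts → −¥239B.
Net: 0 + 52 − 239 = -¥187 billion.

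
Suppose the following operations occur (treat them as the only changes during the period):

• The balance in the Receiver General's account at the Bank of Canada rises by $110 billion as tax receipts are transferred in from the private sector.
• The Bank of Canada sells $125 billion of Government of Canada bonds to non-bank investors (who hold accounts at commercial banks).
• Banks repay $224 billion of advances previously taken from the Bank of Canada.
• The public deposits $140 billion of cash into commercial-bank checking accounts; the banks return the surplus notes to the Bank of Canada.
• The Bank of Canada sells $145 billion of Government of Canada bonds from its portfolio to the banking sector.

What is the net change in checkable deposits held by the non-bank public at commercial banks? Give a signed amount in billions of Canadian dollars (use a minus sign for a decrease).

Bank of Canada balance sheet:
  Assets:      Securities −$270B, Loans to banks −$224B
  Liabilities: Bank reserves −$464B, Currency in circulation −$140B, Government deposits +$110B
Commercial banking system:
  Assets:      Reserves at CB −$464B, Securities +$145B
  Liabilities: Checkable deposits −$95B, Borrowings from CB −$224B
So the change in checkable deposits held by the non-bank public at commercial banks is -$95 billion.

-$95 billion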